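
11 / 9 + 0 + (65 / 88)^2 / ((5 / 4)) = 28901 / 17424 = 1.66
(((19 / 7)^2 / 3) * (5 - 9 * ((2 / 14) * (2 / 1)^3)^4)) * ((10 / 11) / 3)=-89740990 / 11647251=-7.70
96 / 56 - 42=-282 / 7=-40.29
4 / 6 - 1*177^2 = -93985 / 3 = -31328.33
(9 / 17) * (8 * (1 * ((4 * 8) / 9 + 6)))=688 / 17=40.47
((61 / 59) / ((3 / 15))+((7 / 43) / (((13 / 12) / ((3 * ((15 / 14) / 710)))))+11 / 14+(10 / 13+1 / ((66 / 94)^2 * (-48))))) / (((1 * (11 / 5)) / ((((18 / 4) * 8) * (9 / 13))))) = 75.71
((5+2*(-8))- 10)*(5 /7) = -15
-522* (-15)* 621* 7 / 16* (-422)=-3590904555 / 4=-897726138.75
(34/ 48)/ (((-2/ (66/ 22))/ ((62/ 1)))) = -527/ 8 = -65.88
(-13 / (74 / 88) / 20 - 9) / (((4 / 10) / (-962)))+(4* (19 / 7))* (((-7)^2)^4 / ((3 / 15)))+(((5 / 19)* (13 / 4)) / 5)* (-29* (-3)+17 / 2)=47571418771 / 152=312969860.34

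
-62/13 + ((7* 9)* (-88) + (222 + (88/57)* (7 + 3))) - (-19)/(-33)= -43297349/8151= -5311.91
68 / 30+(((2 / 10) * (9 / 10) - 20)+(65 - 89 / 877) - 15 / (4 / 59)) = -45754357 / 263100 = -173.90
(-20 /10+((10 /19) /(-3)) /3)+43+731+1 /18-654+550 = 228455 /342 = 668.00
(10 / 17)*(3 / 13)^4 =810 / 485537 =0.00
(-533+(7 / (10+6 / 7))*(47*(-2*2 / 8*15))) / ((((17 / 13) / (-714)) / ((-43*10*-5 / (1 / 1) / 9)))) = 11304754825 / 114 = 99164516.01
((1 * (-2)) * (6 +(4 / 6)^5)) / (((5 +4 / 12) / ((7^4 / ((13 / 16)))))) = -7154980 / 1053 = -6794.85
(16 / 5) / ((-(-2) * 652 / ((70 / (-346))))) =-14 / 28199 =-0.00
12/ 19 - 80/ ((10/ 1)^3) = 262/ 475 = 0.55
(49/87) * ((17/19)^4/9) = 4092529/102041343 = 0.04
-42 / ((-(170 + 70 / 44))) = 924 / 3775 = 0.24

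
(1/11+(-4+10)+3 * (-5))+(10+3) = 45/11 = 4.09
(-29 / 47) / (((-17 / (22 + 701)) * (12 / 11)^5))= 1125585439 / 66272256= 16.98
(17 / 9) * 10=170 / 9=18.89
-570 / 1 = -570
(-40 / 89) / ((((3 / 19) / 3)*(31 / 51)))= -38760 / 2759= -14.05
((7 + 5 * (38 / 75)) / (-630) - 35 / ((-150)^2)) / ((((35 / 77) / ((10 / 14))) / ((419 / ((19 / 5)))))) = -382547 / 132300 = -2.89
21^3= 9261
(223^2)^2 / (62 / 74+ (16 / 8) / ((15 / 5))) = 1643712885.93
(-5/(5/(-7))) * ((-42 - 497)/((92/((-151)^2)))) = -86028173/92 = -935088.84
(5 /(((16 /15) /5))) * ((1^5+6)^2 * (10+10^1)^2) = 459375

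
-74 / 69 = -1.07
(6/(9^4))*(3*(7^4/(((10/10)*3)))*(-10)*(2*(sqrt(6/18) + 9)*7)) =-672280/243 - 672280*sqrt(3)/6561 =-2944.06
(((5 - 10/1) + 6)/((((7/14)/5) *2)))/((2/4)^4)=80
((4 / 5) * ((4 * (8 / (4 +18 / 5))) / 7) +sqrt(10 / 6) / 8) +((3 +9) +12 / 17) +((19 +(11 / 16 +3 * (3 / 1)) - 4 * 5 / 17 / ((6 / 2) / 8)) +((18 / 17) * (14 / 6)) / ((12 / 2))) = sqrt(15) / 24 +4248773 / 108528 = 39.31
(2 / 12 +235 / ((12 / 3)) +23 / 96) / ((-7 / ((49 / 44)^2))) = -649299 / 61952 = -10.48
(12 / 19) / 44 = 3 / 209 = 0.01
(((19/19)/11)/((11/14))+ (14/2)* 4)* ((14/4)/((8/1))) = 11907/968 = 12.30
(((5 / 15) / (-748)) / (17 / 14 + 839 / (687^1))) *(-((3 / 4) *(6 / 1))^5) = 94655547 / 280350400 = 0.34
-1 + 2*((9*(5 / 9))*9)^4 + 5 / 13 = 106616242 / 13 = 8201249.38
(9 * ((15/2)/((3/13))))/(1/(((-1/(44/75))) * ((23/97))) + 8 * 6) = 1009125/157064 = 6.42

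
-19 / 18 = -1.06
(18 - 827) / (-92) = 809 / 92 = 8.79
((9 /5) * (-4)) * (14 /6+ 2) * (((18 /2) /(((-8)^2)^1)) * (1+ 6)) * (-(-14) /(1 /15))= -51597 /8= -6449.62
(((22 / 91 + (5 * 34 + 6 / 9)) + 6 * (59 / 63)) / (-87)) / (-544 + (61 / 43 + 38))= 690752 / 171775149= 0.00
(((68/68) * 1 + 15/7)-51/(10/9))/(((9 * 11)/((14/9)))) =-2993/4455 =-0.67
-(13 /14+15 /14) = -2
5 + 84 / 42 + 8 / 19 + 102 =2079 / 19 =109.42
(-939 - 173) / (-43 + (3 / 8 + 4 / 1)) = 8896 / 309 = 28.79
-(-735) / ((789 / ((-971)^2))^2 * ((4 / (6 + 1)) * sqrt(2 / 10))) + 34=34 + 1524547794446915 * sqrt(5) / 830028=4107081365.39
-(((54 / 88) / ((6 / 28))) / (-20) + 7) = -6.86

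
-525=-525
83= 83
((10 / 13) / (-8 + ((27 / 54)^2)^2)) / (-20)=8 / 1651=0.00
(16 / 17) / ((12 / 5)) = 20 / 51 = 0.39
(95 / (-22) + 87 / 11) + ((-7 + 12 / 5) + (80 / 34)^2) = 143921 / 31790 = 4.53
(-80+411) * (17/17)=331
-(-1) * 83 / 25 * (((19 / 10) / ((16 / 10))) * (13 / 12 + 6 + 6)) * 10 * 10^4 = 30948625 / 6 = 5158104.17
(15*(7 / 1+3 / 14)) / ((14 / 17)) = 25755 / 196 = 131.40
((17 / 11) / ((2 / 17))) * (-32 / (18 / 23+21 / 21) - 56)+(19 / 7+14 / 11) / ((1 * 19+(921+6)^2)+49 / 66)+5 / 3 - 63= -554777045557138 / 537166868007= -1032.78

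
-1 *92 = -92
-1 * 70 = -70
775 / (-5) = -155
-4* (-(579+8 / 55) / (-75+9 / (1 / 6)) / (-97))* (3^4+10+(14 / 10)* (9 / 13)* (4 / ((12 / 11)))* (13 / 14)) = 60074758 / 560175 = 107.24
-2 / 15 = -0.13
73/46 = 1.59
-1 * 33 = -33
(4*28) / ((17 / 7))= 784 / 17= 46.12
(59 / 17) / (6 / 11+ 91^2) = 649 / 1548649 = 0.00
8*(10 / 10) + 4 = 12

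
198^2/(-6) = -6534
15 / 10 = 3 / 2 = 1.50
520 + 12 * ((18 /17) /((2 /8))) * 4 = 12296 /17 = 723.29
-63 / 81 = -7 / 9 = -0.78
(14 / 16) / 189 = 1 / 216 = 0.00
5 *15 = 75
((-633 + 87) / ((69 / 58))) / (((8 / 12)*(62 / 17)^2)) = -2288013 / 44206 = -51.76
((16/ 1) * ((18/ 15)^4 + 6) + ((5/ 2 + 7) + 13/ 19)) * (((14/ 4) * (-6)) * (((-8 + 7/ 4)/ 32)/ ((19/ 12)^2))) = 625560327/ 2743600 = 228.01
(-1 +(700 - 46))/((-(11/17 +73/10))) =-111010/1351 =-82.17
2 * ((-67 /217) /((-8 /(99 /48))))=2211 /13888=0.16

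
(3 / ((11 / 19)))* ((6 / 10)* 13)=2223 / 55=40.42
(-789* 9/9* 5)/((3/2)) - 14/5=-13164/5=-2632.80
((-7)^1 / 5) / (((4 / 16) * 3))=-28 / 15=-1.87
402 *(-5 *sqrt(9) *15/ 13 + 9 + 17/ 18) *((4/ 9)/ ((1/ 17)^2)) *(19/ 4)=-633886531/ 351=-1805944.53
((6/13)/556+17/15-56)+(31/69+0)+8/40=-4506589/83122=-54.22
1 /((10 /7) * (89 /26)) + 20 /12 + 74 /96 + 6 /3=33051 /7120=4.64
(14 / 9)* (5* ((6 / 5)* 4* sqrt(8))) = 224* sqrt(2) / 3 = 105.59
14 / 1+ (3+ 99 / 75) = 458 / 25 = 18.32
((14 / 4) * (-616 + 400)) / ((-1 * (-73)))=-756 / 73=-10.36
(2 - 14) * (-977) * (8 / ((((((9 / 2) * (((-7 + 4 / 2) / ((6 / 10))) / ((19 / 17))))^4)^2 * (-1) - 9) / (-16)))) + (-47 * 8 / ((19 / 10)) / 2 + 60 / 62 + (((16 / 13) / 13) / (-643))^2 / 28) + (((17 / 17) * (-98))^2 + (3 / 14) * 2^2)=153924861673762566361441108596317558735704 / 16190895632509506033860315340969138423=9506.88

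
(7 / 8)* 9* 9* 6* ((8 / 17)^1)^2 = 27216 / 289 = 94.17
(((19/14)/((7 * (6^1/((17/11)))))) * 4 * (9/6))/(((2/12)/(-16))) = -15504/539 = -28.76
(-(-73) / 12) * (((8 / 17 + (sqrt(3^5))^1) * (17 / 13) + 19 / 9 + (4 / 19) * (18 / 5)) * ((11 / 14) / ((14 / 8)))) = 31099387 / 3267810 + 40953 * sqrt(3) / 1274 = 65.19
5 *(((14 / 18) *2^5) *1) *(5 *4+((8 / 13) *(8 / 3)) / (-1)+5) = 1020320 / 351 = 2906.89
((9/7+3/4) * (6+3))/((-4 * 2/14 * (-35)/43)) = 22059/560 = 39.39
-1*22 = -22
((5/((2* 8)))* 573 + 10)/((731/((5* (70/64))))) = 529375/374272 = 1.41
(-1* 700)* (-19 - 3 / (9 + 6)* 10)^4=-136136700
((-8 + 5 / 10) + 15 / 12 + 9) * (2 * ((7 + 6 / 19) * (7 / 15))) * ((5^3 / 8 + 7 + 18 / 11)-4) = 380.45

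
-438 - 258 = -696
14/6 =7/3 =2.33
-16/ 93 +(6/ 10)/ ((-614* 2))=-98519/ 571020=-0.17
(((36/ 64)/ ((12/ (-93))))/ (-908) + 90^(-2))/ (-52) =-579503/ 6119193600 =-0.00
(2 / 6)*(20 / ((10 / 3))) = 2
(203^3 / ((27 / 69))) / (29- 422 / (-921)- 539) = -59068280047 / 1407864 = -41955.96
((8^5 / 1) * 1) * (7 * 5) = 1146880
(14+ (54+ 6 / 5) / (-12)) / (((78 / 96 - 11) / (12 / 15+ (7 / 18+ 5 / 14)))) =-1.43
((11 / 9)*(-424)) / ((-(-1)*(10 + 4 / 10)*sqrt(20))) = -583*sqrt(5) / 117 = -11.14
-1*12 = -12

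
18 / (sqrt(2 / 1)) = 9*sqrt(2) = 12.73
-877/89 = -9.85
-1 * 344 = -344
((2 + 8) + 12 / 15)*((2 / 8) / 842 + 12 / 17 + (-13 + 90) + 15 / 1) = 28663119 / 28628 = 1001.23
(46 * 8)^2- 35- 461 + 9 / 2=269865 / 2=134932.50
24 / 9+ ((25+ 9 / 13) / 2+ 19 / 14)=16.87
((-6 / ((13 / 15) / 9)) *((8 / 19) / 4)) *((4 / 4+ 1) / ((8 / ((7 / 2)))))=-2835 / 494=-5.74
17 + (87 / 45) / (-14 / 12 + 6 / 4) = 114 / 5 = 22.80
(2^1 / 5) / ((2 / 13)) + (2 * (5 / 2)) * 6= 163 / 5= 32.60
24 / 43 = 0.56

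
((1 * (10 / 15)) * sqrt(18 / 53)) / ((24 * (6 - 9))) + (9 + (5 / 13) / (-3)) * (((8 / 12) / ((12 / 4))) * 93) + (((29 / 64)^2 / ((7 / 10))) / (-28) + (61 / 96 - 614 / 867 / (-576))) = 7491237507373 / 40718426112 - sqrt(106) / 1908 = 183.97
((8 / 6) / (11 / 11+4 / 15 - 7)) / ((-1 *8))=5 / 172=0.03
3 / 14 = 0.21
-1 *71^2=-5041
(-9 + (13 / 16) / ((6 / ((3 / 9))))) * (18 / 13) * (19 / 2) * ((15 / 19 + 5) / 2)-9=-145589 / 416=-349.97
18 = 18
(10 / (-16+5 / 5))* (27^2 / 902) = -243 / 451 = -0.54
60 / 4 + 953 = 968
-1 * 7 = -7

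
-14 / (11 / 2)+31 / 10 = 61 / 110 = 0.55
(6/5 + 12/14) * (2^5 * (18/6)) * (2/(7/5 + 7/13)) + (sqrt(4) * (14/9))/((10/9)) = 50606/245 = 206.56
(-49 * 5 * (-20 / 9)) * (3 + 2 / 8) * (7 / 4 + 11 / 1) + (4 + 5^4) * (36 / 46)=6362539 / 276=23052.68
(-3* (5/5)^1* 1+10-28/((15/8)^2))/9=-217/2025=-0.11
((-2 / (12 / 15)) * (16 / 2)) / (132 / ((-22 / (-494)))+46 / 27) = -270 / 40037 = -0.01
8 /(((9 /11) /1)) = 88 /9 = 9.78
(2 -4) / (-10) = 1 / 5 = 0.20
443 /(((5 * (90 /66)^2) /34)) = 1822502 /1125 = 1620.00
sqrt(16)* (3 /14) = 6 /7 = 0.86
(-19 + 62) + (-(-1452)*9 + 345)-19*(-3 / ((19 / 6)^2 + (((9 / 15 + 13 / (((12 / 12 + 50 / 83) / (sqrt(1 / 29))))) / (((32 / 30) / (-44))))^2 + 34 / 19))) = 48935130397018462283196610 / 3636670867160335344649-11104100262407282130*sqrt(29) / 3636670867160335344649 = 13456.01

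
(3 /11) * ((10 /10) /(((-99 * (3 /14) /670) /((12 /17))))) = -37520 /6171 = -6.08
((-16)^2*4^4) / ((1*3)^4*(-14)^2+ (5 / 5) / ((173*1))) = 11337728 / 2746549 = 4.13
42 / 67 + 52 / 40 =1291 / 670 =1.93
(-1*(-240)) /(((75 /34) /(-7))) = -3808 /5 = -761.60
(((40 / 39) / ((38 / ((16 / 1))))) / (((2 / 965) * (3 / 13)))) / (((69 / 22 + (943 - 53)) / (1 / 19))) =3396800 / 63839601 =0.05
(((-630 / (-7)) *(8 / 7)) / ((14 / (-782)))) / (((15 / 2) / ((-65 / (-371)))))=-2439840 / 18179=-134.21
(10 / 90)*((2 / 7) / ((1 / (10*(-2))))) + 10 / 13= 110 / 819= 0.13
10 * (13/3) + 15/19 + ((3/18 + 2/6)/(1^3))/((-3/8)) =813/19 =42.79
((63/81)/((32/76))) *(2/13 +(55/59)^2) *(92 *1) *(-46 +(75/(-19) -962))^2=23546268968859/132278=178005934.24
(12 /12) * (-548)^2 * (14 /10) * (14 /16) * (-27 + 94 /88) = -1049356021 /110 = -9539600.19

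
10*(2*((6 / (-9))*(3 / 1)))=-40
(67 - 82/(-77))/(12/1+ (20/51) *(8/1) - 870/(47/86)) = -12562677/291024272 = -0.04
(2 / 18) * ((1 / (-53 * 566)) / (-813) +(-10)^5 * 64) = -156085593599999 / 219495366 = -711111.11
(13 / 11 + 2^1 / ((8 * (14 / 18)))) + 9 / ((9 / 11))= 3851 / 308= 12.50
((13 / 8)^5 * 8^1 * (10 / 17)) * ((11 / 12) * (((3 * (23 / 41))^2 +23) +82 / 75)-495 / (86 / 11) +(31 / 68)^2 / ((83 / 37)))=-89317748750505308501 / 43463377733713920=-2055.01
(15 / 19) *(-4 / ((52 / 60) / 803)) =-722700 / 247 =-2925.91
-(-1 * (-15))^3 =-3375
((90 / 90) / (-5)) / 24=-0.01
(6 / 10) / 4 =0.15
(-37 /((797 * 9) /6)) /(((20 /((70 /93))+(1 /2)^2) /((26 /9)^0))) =-2072 /1795641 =-0.00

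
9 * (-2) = -18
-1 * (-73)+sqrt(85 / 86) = 73.99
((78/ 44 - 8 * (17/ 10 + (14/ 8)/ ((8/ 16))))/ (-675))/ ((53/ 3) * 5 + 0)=4381/ 6558750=0.00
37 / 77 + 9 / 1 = 730 / 77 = 9.48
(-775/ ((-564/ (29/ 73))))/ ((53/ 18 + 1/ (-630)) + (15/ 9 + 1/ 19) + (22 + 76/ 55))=6576185/ 337843708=0.02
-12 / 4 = -3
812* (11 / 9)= 8932 / 9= 992.44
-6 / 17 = -0.35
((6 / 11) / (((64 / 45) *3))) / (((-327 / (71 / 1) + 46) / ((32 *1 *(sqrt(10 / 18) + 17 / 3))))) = 1065 *sqrt(5) / 32329 + 18105 / 32329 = 0.63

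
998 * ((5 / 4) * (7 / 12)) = 17465 / 24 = 727.71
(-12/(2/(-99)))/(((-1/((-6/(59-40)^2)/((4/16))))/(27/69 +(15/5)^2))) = 370.87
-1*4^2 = -16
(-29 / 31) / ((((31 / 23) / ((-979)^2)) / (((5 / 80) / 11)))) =-58116377 / 15376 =-3779.68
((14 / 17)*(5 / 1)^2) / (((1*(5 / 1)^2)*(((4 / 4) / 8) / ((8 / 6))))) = 8.78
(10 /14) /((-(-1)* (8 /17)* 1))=85 /56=1.52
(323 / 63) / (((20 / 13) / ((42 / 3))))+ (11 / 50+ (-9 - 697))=-148303 / 225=-659.12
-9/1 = -9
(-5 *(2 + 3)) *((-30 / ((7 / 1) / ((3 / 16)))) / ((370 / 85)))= 19125 / 4144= 4.62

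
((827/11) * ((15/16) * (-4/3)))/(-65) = 827/572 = 1.45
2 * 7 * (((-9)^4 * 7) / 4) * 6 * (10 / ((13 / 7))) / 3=22504230 / 13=1731094.62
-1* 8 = -8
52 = 52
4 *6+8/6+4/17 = 25.57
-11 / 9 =-1.22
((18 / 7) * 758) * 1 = 13644 / 7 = 1949.14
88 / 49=1.80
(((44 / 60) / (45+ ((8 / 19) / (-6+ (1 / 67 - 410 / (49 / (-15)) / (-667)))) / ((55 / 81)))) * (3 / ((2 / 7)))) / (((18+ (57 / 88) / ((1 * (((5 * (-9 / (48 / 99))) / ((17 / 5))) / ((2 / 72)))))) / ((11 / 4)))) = 65149018080421275 / 2486469042975942964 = 0.03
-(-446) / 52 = 8.58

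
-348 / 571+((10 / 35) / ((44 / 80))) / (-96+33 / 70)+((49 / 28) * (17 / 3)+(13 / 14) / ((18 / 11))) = 5803253039 / 588014658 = 9.87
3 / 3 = 1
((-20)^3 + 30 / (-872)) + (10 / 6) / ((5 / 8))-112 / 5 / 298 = -7997.44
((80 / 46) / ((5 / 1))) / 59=8 / 1357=0.01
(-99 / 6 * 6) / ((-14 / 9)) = 891 / 14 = 63.64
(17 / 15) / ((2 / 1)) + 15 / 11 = 637 / 330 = 1.93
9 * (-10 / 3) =-30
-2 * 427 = -854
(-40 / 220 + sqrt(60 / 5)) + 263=2*sqrt(3) + 2891 / 11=266.28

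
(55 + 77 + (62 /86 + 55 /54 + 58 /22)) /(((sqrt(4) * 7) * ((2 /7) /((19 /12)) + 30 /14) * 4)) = 66182909 /63139824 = 1.05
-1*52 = -52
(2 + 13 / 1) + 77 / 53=872 / 53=16.45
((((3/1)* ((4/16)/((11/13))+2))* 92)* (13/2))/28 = 90597/616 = 147.07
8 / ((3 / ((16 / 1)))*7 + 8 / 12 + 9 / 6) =2.30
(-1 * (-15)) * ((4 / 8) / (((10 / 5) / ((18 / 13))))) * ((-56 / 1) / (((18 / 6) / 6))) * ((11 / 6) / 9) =-118.46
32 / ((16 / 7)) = 14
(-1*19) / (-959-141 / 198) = 1254 / 63341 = 0.02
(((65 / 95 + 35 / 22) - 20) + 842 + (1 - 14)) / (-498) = -339113 / 208164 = -1.63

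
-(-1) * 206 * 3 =618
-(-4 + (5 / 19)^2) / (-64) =-1419 / 23104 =-0.06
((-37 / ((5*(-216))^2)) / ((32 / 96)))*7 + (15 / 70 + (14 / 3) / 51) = 14117179 / 46267200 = 0.31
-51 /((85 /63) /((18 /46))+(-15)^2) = -28917 /129530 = -0.22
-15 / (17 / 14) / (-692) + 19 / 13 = 1.48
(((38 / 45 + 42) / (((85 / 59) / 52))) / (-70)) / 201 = -2957552 / 26908875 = -0.11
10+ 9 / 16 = 169 / 16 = 10.56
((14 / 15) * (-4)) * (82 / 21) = -656 / 45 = -14.58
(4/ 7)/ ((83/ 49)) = 28/ 83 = 0.34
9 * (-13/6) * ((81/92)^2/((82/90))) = -11514555/694048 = -16.59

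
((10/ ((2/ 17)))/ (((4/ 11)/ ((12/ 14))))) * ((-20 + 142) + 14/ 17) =172260/ 7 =24608.57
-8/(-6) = 4/3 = 1.33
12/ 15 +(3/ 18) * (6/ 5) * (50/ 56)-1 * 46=-6303/ 140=-45.02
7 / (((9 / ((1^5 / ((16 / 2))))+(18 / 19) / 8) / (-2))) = -152 / 783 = -0.19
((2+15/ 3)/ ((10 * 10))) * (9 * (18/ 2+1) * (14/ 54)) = 49/ 30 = 1.63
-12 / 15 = -4 / 5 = -0.80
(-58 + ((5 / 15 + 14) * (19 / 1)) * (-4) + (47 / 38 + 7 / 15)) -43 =-677519 / 570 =-1188.63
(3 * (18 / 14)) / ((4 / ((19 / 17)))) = 513 / 476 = 1.08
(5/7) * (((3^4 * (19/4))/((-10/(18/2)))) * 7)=-13851/8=-1731.38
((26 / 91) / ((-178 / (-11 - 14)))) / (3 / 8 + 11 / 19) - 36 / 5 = -646612 / 90335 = -7.16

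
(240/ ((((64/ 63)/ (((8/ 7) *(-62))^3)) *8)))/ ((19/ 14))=-1029576960/ 133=-7741180.15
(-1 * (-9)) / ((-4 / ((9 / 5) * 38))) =-1539 / 10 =-153.90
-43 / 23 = -1.87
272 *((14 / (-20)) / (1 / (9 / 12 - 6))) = 4998 / 5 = 999.60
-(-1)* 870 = 870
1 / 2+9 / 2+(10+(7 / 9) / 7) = 15.11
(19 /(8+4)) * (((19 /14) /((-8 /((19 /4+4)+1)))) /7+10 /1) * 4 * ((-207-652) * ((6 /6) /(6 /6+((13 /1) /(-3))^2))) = -1499198097 /558208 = -2685.73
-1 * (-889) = 889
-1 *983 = -983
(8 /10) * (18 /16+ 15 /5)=33 /10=3.30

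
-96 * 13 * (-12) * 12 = 179712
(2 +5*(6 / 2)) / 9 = 17 / 9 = 1.89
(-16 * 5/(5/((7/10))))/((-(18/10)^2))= 280/81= 3.46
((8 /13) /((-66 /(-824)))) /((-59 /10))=-1.30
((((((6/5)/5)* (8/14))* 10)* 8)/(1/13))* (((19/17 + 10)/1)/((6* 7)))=22464/595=37.75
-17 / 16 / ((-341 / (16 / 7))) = 17 / 2387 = 0.01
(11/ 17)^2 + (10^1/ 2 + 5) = 3011/ 289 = 10.42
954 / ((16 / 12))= 1431 / 2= 715.50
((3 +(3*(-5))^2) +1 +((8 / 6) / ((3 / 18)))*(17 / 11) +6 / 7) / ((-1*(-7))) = 18651 / 539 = 34.60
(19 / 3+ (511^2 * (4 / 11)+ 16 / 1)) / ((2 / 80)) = 125367560 / 33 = 3799016.97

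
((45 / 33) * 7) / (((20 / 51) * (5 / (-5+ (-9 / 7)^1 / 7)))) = -19431 / 770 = -25.24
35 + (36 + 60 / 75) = 359 / 5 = 71.80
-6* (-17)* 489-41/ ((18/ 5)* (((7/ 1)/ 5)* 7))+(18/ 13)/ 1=571903699/ 11466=49878.22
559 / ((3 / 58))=32422 / 3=10807.33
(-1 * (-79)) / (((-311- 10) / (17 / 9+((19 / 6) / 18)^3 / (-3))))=-563389211 / 1213102656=-0.46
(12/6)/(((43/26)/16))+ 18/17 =14918/731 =20.41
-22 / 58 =-11 / 29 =-0.38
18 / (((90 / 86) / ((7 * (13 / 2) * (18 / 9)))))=7826 / 5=1565.20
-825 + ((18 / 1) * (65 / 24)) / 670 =-442161 / 536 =-824.93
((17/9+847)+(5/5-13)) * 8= 60256/9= 6695.11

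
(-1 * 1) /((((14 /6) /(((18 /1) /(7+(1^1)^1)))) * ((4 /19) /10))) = -2565 /56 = -45.80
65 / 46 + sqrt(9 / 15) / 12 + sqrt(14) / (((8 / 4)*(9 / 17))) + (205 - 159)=sqrt(15) / 60 + 17*sqrt(14) / 18 + 2181 / 46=51.01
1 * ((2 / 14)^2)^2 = 1 / 2401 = 0.00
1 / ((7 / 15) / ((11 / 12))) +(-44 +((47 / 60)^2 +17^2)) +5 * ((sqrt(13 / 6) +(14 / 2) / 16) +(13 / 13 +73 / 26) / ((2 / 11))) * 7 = 35 * sqrt(78) / 6 +163123697 / 163800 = 1047.39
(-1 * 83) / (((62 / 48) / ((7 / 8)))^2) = -36603 / 961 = -38.09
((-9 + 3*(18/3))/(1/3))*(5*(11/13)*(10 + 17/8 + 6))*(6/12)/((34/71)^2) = 4514.30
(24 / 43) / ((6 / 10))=40 / 43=0.93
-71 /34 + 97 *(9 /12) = 4805 /68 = 70.66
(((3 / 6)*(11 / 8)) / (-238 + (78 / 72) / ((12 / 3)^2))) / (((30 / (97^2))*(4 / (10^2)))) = -94090 / 4153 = -22.66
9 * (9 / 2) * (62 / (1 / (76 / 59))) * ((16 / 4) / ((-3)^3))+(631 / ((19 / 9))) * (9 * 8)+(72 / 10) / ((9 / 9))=21048.43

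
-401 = -401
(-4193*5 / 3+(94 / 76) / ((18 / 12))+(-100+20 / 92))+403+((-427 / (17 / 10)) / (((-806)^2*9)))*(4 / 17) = -1233920715666908 / 184600078533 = -6684.29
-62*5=-310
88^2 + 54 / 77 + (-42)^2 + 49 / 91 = 9518749 / 1001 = 9509.24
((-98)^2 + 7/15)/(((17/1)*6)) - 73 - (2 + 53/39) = 354091/19890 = 17.80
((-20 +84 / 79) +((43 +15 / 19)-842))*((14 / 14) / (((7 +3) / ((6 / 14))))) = -1839807 / 52535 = -35.02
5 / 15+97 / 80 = 371 / 240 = 1.55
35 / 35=1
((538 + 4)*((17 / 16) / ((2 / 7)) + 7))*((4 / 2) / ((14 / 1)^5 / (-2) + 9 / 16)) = -185906 / 4302583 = -0.04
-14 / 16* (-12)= 21 / 2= 10.50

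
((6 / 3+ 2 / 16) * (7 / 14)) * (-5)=-85 / 16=-5.31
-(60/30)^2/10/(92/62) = -31/115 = -0.27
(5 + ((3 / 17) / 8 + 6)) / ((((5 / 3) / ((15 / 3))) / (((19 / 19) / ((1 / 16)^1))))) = 8994 / 17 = 529.06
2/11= 0.18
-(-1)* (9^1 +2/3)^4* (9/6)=707281/54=13097.80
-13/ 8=-1.62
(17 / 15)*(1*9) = 10.20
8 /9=0.89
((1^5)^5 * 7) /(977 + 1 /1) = 7 /978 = 0.01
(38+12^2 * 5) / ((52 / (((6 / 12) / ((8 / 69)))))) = 26151 / 416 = 62.86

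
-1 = -1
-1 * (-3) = 3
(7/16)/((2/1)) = 7/32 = 0.22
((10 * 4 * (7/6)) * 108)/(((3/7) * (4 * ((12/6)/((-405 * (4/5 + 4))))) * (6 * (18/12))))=-317520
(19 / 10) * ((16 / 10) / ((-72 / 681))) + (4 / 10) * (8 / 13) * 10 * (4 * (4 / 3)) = -30469 / 1950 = -15.63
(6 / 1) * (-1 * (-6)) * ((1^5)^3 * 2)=72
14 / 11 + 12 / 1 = 13.27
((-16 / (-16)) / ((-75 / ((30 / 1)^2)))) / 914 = -6 / 457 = -0.01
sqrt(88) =9.38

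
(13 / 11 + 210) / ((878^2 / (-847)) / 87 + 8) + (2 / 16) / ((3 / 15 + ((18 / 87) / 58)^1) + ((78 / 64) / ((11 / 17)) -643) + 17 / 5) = -85.80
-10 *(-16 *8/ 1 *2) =2560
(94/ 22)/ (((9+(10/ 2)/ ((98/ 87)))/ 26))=119756/ 14487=8.27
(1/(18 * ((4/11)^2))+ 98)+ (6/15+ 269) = 529661/1440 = 367.82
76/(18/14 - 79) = -0.98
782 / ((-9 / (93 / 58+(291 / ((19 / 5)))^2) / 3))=-16007673331 / 10469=-1529054.67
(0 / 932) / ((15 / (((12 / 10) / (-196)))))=0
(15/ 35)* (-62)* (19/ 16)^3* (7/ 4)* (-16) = 637887/ 512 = 1245.87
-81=-81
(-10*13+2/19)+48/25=-127.97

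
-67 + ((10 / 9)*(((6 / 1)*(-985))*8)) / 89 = -175489 / 267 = -657.26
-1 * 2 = -2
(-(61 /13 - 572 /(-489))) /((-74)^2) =-37265 /34810932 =-0.00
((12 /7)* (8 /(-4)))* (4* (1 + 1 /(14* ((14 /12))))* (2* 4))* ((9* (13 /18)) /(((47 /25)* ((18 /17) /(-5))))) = 91936000 /48363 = 1900.96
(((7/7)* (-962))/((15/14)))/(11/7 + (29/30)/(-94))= -17723888/30817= -575.13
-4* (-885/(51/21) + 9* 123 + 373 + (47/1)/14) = -532618/119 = -4475.78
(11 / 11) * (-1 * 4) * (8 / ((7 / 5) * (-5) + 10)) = -32 / 3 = -10.67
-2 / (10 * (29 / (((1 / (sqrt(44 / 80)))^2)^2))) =-80 / 3509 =-0.02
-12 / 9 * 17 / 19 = -68 / 57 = -1.19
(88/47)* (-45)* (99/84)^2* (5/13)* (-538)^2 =-13028677.93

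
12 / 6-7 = -5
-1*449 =-449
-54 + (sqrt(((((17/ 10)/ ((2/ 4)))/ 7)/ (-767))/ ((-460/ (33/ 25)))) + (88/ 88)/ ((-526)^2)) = -54.00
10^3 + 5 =1005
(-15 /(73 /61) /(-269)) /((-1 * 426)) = -0.00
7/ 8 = 0.88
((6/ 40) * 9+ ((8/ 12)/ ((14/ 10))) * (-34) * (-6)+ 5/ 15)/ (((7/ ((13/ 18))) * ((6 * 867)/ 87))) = 0.17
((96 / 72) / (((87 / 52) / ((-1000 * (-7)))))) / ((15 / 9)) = 291200 / 87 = 3347.13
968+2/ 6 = 2905/ 3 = 968.33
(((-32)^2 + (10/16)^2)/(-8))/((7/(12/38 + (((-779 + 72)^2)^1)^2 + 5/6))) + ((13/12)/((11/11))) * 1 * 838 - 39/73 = -45439095839606149991/9942016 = -4570410653091.50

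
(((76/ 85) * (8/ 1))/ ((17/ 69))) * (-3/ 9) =-13984/ 1445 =-9.68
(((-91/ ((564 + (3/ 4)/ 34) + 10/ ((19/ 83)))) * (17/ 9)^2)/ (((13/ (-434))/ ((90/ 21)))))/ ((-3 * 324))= -810251960/ 10302823593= -0.08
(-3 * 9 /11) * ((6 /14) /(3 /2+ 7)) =-162 /1309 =-0.12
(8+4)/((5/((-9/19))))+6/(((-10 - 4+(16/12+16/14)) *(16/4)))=-58257/45980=-1.27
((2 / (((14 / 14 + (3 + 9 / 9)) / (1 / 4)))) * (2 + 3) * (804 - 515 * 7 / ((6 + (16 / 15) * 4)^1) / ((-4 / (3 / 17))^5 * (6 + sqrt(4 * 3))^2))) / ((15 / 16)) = 34289569476287 / 79966346240 - 41715 * sqrt(3) / 31986538496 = 428.80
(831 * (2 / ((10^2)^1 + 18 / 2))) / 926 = 831 / 50467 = 0.02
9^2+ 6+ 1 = 88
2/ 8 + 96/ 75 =153/ 100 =1.53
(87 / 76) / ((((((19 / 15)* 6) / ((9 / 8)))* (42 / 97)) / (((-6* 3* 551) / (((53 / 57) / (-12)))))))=297348165 / 5936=50092.35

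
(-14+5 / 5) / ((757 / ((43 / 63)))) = -559 / 47691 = -0.01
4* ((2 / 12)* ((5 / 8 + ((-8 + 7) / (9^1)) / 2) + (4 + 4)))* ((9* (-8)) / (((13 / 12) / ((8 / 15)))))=-39488 / 195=-202.50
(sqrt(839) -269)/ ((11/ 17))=-4573/ 11+17 *sqrt(839)/ 11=-370.96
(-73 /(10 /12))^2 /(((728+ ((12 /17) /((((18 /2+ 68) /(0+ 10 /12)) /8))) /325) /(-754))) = -307689431049 /38713685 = -7947.82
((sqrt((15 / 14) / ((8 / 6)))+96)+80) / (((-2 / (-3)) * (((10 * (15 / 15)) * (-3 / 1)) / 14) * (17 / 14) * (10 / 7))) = -71.38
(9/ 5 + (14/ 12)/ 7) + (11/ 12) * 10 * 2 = 203/ 10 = 20.30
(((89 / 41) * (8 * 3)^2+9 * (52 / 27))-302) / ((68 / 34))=59389 / 123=482.84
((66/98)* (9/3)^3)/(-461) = -891/22589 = -0.04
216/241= 0.90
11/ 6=1.83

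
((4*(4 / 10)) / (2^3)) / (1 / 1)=1 / 5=0.20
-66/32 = -33/16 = -2.06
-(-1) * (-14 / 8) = -7 / 4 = -1.75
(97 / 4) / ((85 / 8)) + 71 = 6229 / 85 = 73.28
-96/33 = -32/11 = -2.91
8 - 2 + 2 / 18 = 55 / 9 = 6.11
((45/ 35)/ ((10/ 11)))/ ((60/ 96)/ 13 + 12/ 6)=1716/ 2485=0.69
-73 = -73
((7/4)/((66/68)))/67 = 119/4422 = 0.03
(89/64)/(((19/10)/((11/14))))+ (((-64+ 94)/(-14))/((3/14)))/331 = 1535125/2817472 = 0.54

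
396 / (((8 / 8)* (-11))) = -36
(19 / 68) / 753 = 19 / 51204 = 0.00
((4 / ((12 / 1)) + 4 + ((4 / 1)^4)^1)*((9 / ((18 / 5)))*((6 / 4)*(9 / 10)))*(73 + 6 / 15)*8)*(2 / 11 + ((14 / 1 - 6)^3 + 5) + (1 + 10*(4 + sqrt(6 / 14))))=5159286*sqrt(21) / 7 + 287981964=291359509.52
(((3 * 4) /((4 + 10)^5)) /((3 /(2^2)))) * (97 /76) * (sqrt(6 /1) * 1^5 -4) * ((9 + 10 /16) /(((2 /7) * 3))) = -1067 /625632 + 1067 * sqrt(6) /2502528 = -0.00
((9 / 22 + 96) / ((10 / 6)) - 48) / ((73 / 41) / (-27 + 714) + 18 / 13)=396563193 / 55875050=7.10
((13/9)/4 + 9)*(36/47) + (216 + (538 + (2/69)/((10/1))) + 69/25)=61935877/81075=763.93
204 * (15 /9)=340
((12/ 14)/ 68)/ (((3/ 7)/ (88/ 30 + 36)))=292/ 255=1.15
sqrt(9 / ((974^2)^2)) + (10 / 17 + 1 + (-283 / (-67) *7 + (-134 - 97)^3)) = -13319149075451971 / 1080541964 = -12326359.84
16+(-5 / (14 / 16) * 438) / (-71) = 25472 / 497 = 51.25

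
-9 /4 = -2.25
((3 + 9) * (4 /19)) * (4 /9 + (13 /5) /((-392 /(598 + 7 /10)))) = -32741 /3675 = -8.91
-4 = -4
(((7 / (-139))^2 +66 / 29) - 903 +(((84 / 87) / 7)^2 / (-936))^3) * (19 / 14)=-157503190969961002406026 / 128846674248877697931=-1222.41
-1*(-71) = 71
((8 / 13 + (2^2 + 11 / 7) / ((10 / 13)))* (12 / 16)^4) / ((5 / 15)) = 1737693 / 232960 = 7.46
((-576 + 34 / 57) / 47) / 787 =-32798 / 2108373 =-0.02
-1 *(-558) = 558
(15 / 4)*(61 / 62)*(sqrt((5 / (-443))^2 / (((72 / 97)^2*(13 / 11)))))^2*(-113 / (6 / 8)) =-89177325875 / 819987981696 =-0.11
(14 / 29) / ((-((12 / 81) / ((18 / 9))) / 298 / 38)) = -2140236 / 29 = -73801.24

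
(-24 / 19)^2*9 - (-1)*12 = 9516 / 361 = 26.36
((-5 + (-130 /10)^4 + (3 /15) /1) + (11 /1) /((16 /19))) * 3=6856623 /80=85707.79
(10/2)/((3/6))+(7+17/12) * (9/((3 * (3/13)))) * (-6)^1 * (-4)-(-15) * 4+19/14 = 37763/14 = 2697.36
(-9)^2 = 81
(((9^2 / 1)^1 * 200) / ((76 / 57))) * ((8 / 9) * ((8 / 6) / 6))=2400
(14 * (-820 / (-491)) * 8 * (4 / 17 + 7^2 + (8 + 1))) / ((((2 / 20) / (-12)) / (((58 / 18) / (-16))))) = 2197272000 / 8347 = 263240.92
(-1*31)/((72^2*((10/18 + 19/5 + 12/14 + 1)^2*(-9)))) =37975/2205993024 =0.00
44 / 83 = 0.53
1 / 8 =0.12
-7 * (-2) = 14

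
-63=-63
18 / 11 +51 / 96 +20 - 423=-141093 / 352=-400.83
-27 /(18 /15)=-45 /2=-22.50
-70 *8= -560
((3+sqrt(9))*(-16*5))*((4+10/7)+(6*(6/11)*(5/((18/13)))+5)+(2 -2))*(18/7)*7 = -14800320/77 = -192211.95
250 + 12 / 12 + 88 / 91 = 251.97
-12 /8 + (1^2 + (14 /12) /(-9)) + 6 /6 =10 /27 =0.37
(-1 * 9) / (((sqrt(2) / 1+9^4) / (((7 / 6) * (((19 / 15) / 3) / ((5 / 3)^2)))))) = -2617839 / 10761679750+399 * sqrt(2) / 10761679750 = -0.00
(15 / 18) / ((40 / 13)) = 13 / 48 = 0.27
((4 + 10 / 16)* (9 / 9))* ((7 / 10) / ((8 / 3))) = 1.21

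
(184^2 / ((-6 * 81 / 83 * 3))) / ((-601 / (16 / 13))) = 22480384 / 5695677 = 3.95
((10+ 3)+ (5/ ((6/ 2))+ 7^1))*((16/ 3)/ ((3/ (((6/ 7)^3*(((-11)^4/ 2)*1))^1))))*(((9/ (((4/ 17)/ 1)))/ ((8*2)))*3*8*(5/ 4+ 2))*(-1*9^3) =-8279377010190/ 343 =-24138125394.14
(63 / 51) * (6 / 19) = 126 / 323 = 0.39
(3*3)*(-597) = -5373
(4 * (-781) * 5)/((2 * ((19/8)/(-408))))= 1341675.79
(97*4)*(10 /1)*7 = 27160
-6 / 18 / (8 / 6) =-1 / 4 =-0.25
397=397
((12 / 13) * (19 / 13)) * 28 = 6384 / 169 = 37.78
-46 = -46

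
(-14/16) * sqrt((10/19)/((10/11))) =-7 * sqrt(209)/152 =-0.67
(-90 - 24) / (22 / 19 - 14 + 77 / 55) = 10830 / 1087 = 9.96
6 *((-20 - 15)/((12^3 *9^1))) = -35/2592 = -0.01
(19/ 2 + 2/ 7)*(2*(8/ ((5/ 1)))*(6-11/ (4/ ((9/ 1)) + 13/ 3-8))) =42744/ 145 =294.79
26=26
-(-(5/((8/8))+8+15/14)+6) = 113/14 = 8.07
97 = 97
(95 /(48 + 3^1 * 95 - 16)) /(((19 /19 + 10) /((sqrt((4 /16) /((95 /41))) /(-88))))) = -sqrt(3895) /613712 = -0.00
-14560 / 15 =-2912 / 3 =-970.67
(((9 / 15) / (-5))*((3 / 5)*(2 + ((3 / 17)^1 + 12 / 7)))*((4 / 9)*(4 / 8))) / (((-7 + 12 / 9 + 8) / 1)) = -2778 / 104125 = -0.03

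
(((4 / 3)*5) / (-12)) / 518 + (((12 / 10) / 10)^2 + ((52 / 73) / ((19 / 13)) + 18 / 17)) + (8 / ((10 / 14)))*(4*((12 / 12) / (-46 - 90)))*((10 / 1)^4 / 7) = -32223824859193 / 68703311250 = -469.03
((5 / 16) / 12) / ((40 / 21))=7 / 512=0.01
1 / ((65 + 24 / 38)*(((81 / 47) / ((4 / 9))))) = 3572 / 909063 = 0.00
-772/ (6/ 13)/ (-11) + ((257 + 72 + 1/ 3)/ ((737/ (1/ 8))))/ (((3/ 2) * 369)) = 372180289/ 2447577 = 152.06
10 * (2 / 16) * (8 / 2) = 5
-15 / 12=-1.25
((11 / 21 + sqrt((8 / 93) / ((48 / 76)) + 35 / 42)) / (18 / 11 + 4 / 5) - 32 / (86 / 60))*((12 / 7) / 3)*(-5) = 26754250 / 423507 - 275*sqrt(33542) / 43617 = 62.02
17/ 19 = 0.89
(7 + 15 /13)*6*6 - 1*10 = 3686 /13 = 283.54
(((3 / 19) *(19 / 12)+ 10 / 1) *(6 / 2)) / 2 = 123 / 8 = 15.38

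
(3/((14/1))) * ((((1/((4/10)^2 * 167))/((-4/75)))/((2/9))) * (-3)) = 151875/74816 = 2.03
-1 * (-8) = 8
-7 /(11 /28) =-196 /11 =-17.82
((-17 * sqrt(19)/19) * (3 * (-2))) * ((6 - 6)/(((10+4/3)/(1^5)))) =0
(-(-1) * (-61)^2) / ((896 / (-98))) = -26047 / 64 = -406.98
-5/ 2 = -2.50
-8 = -8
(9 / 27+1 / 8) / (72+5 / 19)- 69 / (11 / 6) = -37.63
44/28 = 11/7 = 1.57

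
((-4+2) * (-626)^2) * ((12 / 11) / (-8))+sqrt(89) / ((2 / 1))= sqrt(89) / 2+1175628 / 11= 106879.99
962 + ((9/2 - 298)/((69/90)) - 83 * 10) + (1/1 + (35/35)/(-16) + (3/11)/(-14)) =-7081395/28336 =-249.91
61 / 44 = 1.39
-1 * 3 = -3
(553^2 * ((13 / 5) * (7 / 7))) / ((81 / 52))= 206726884 / 405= 510436.75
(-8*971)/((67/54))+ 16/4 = -419204/67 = -6256.78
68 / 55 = 1.24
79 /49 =1.61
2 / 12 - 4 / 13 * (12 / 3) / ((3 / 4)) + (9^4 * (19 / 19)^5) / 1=511643 / 78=6559.53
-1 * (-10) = 10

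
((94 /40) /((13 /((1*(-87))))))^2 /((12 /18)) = 50159763 /135200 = 371.00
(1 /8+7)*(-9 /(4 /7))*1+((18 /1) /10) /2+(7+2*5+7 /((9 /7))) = -127979 /1440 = -88.87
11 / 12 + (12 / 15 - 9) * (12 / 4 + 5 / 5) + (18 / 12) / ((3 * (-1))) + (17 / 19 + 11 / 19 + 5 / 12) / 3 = -31.75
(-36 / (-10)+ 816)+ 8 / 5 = 4106 / 5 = 821.20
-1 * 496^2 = -246016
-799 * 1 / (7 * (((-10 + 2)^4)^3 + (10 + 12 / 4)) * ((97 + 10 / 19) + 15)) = -0.00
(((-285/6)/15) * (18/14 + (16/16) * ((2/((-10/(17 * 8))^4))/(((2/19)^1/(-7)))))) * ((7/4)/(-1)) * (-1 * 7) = 2647505372323/15000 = 176500358.15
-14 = -14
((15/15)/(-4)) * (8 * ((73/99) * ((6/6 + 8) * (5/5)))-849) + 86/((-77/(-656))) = 286949/308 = 931.65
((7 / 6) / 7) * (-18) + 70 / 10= 4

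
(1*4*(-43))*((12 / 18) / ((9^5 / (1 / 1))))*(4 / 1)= -1376 / 177147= -0.01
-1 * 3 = -3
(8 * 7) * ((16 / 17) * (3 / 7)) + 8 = 520 / 17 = 30.59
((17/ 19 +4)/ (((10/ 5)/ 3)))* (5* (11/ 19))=15345/ 722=21.25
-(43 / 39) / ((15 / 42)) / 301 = -2 / 195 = -0.01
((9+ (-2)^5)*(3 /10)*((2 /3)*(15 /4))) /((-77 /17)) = 1173 /308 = 3.81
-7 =-7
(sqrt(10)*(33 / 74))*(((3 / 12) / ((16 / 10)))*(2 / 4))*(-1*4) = -165*sqrt(10) / 1184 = -0.44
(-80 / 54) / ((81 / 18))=-80 / 243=-0.33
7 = 7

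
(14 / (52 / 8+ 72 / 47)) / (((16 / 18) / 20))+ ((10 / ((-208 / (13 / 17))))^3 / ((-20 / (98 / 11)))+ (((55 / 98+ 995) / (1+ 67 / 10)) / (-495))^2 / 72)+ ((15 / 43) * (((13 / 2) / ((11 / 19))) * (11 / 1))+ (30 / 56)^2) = 3387622782108092610298327 / 41018392141506205848576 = 82.59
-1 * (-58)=58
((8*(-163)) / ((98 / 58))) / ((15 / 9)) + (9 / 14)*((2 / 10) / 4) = -907521 / 1960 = -463.02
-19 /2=-9.50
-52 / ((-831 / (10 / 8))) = 65 / 831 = 0.08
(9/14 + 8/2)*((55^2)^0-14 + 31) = 585/7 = 83.57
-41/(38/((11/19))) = -0.62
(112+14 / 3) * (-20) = -7000 / 3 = -2333.33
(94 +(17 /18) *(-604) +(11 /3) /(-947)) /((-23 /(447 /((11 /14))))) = 8470764134 /718773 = 11785.03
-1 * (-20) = 20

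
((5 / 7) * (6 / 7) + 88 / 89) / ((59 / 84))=83784 / 36757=2.28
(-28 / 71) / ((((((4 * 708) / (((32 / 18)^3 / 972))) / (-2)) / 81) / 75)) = 89600 / 9161343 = 0.01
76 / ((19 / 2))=8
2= 2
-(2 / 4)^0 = -1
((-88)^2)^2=59969536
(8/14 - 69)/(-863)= 479/6041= 0.08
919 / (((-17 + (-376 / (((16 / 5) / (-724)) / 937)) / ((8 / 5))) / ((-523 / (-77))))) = 1922548 / 15344283339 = 0.00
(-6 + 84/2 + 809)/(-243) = -845/243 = -3.48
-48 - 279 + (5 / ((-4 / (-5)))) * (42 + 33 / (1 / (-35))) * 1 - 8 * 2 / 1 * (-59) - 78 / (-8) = -12659 / 2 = -6329.50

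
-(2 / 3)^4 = -16 / 81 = -0.20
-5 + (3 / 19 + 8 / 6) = -200 / 57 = -3.51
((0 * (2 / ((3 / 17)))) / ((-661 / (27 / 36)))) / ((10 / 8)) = 0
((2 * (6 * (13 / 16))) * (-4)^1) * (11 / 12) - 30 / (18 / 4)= -509 / 12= -42.42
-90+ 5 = -85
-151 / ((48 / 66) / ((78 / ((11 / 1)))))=-5889 / 4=-1472.25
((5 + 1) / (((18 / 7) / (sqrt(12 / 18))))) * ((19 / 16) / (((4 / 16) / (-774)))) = -5719 * sqrt(6) / 2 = -7004.32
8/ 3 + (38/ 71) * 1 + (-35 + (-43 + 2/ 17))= -270418/ 3621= -74.68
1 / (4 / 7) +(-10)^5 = -399993 / 4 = -99998.25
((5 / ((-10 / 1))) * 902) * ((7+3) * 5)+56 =-22494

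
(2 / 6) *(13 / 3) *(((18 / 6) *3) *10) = 130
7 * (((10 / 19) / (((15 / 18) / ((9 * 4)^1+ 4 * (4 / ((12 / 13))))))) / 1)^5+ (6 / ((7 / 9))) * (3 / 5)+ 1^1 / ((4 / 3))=105226700616502547 / 346653860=303549773.30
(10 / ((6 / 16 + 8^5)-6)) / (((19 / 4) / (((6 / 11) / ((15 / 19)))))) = 128 / 2883089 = 0.00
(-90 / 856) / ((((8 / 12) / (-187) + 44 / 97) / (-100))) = 12243825 / 524086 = 23.36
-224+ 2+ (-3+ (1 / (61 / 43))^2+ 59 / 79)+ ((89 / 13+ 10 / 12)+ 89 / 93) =-50968534391 / 236930954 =-215.12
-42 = -42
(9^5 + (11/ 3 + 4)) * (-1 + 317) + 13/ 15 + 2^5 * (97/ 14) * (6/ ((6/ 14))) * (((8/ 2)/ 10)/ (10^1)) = 1399652377/ 75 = 18662031.69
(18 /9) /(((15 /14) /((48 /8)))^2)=1568 /25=62.72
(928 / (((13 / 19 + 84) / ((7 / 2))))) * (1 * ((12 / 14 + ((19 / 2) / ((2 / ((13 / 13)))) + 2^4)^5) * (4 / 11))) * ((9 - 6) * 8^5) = 93345074045306880 / 17699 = 5274030964761.11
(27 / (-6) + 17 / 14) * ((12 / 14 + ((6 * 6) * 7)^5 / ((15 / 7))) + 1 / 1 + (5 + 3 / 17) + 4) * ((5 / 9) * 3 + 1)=-51921146477989528 / 12495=-4155353859783.08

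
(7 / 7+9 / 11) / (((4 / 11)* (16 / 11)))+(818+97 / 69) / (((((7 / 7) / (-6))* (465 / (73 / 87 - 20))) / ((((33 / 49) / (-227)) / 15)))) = 401850489007 / 118280710800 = 3.40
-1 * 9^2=-81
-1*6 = -6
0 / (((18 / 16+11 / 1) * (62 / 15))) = 0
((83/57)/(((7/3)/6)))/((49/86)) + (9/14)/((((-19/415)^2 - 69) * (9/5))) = 1017062588209/154885159576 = 6.57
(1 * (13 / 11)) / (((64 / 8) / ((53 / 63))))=689 / 5544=0.12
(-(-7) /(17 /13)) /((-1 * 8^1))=-91 /136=-0.67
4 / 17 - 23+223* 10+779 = 50766 / 17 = 2986.24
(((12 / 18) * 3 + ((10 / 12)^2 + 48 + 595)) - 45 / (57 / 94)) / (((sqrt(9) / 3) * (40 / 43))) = 3361697 / 5472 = 614.35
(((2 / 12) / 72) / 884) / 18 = 1 / 6873984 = 0.00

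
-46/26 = -23/13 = -1.77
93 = 93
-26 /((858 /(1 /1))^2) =-1 /28314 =-0.00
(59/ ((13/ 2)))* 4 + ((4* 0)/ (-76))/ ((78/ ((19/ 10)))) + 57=1213/ 13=93.31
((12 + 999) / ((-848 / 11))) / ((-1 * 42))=3707 / 11872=0.31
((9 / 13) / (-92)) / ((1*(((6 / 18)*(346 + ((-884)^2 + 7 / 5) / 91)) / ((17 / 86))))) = -945 / 1891767112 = -0.00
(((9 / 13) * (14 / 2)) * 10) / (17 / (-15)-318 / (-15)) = 1350 / 559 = 2.42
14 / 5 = 2.80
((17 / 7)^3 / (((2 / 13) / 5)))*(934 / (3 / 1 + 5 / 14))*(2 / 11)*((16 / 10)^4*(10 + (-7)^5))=-746218434084864 / 287875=-2592161299.47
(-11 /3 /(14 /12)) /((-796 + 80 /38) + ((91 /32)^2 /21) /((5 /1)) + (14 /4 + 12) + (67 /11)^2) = 0.00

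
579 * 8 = 4632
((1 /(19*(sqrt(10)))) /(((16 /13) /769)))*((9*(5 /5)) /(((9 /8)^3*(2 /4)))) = 319904*sqrt(10) /7695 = 131.47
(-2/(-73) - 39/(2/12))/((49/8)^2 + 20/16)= -6.04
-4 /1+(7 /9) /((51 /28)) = -1640 /459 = -3.57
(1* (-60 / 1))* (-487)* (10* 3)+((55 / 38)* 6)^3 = 877254.92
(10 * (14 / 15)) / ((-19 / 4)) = -112 / 57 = -1.96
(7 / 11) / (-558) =-7 / 6138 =-0.00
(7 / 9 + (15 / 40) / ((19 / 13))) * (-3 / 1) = -1415 / 456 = -3.10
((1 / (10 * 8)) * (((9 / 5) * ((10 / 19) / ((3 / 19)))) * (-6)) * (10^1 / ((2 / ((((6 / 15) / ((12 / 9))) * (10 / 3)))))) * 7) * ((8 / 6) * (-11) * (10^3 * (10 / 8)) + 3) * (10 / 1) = 5774055 / 2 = 2887027.50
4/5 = 0.80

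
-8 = -8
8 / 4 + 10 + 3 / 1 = 15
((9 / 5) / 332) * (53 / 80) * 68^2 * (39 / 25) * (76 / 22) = 102149073 / 1141250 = 89.51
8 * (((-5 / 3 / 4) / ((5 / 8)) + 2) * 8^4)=131072 / 3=43690.67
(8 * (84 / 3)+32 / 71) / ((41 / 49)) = 780864 / 2911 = 268.25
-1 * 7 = -7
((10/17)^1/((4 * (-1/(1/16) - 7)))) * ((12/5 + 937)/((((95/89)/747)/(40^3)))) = -1998532166400/7429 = -269017656.00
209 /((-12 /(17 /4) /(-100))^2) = 37750625 /144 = 262157.12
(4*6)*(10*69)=16560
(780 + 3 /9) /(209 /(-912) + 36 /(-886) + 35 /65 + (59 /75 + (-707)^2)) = 5392727600 /3454363762371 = 0.00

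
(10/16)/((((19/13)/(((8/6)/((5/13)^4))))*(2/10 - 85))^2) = 137858491849/912644100000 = 0.15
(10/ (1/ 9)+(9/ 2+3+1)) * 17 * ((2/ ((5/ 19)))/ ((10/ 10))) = 63631/ 5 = 12726.20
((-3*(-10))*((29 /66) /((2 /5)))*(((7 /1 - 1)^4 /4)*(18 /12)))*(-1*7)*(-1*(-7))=-8632575 /11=-784779.55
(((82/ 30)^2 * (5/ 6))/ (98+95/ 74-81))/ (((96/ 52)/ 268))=1321307/ 26730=49.43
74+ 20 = 94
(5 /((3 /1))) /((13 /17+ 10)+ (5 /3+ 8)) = 85 /1042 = 0.08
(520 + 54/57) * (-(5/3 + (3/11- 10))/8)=34643/66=524.89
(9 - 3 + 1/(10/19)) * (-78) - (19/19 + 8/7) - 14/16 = -173381/280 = -619.22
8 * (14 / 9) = 12.44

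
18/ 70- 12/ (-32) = 177/ 280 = 0.63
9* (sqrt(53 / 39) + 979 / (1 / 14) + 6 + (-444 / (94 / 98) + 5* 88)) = 3* sqrt(2067) / 13 + 5790492 / 47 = 123212.45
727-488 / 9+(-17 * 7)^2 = 133504 / 9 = 14833.78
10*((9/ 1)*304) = 27360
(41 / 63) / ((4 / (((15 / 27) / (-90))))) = -41 / 40824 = -0.00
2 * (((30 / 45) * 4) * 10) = 160 / 3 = 53.33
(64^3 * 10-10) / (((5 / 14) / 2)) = 14680008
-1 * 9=-9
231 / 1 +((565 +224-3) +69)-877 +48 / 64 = 839 / 4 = 209.75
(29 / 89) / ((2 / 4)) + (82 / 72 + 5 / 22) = 71117 / 35244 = 2.02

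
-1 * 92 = -92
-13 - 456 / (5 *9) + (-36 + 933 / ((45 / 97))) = 1952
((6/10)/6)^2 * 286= 143/50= 2.86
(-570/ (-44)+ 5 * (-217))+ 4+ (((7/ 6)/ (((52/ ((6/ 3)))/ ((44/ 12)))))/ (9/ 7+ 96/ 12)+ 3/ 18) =-357327671/ 334620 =-1067.86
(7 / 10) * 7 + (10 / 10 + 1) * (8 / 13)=797 / 130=6.13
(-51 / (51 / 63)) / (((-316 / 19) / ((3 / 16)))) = 3591 / 5056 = 0.71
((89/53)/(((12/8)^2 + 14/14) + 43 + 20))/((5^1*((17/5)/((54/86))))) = 9612/10266895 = 0.00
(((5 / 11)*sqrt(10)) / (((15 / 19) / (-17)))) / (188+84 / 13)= -4199*sqrt(10) / 83424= -0.16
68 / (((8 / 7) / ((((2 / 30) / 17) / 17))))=0.01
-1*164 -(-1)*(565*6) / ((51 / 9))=7382 / 17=434.24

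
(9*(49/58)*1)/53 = 441/3074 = 0.14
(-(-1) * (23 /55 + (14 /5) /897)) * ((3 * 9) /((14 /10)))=8.13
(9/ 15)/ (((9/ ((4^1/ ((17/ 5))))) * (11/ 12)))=16/ 187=0.09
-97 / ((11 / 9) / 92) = -80316 / 11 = -7301.45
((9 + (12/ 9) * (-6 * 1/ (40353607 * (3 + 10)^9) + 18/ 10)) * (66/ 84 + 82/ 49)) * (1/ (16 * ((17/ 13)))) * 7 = 5878471664382903392267/ 626752568805474718880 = 9.38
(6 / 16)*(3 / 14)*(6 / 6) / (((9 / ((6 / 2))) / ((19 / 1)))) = 57 / 112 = 0.51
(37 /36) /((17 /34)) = 37 /18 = 2.06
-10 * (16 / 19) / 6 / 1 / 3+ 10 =1630 / 171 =9.53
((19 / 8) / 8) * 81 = 1539 / 64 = 24.05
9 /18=1 /2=0.50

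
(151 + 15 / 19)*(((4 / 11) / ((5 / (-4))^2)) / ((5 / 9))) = 63.59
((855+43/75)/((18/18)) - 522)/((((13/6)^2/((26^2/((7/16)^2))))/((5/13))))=43917312/455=96521.56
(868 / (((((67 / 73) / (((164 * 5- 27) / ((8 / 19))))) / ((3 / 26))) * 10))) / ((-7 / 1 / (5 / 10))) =-7868451 / 5360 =-1467.99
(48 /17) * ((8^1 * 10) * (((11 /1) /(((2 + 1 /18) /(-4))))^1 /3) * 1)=-1013760 /629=-1611.70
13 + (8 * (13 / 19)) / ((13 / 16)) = 375 / 19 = 19.74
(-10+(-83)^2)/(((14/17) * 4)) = 116943/56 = 2088.27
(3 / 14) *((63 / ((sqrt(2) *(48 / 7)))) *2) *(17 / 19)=1071 *sqrt(2) / 608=2.49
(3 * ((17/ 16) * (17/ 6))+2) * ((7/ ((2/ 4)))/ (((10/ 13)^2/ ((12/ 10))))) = 1252797/ 4000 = 313.20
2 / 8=1 / 4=0.25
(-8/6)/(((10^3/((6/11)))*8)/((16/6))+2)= -2/8253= -0.00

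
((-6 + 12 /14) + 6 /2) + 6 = 27 /7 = 3.86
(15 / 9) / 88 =5 / 264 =0.02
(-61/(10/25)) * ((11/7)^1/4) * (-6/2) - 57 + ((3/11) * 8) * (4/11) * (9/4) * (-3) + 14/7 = 808897/6776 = 119.38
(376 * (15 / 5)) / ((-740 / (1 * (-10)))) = 564 / 37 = 15.24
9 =9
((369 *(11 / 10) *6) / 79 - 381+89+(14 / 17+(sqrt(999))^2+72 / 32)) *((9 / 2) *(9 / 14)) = 1611949491 / 752080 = 2143.32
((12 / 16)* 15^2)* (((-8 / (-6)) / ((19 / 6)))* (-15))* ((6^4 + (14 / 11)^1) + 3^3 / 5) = -290170350 / 209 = -1388374.88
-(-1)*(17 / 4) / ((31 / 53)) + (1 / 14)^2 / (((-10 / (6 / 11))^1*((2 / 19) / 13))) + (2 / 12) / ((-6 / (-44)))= 50852731 / 6015240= 8.45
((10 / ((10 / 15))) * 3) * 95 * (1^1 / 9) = 475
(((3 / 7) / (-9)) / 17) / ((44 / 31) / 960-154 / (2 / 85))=2480 / 5794679891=0.00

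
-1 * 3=-3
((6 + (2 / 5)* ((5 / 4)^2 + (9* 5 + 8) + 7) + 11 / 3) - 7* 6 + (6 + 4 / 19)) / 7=-683 / 3192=-0.21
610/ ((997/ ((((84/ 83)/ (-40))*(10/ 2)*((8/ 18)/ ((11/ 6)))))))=-17080/ 910261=-0.02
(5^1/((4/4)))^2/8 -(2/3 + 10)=-181/24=-7.54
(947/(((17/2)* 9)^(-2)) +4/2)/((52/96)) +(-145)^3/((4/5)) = 333879319/52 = 6420756.13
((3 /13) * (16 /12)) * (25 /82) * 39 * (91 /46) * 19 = 129675 /943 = 137.51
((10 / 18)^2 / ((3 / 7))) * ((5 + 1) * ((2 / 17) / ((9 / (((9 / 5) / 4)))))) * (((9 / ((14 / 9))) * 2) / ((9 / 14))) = 70 / 153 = 0.46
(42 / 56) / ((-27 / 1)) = -1 / 36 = -0.03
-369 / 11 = -33.55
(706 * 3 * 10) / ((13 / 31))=656580 / 13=50506.15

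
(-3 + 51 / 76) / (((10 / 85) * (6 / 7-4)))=21063 / 3344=6.30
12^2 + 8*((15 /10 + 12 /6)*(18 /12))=186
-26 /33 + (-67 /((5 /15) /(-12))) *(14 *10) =11143414 /33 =337679.21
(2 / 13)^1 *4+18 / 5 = 274 / 65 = 4.22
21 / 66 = 7 / 22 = 0.32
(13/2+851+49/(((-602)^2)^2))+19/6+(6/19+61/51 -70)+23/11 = 22692074584672771/28569743889456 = 794.27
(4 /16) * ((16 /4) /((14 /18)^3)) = 729 /343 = 2.13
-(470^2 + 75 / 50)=-441803 / 2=-220901.50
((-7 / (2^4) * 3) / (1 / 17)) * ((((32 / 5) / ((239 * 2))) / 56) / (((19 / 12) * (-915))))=51 / 13850050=0.00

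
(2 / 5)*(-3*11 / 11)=-6 / 5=-1.20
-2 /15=-0.13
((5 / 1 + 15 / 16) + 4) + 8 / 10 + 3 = 1099 / 80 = 13.74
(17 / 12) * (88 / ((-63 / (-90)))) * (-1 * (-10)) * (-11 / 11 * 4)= -149600 / 21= -7123.81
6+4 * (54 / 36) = 12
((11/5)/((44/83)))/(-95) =-83/1900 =-0.04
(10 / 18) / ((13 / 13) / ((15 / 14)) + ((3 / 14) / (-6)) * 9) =700 / 771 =0.91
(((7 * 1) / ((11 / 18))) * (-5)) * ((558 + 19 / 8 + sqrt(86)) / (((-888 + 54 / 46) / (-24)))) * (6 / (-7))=756.80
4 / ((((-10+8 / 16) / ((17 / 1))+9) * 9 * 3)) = 0.02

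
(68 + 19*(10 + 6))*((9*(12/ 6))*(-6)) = -40176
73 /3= 24.33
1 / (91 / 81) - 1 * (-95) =8726 / 91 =95.89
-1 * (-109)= 109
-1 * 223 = -223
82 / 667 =0.12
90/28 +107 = 1543/14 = 110.21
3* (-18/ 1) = -54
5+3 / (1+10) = 58 / 11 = 5.27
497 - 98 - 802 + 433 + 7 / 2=67 / 2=33.50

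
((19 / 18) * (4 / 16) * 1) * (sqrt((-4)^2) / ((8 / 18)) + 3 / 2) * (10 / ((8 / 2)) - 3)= -133 / 96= -1.39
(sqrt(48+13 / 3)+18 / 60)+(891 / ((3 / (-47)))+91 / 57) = -7955549 / 570+sqrt(471) / 3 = -13949.87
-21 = -21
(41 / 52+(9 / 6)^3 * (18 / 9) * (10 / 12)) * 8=667 / 13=51.31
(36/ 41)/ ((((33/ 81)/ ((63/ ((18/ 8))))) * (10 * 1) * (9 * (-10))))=-756/ 11275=-0.07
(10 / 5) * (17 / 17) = 2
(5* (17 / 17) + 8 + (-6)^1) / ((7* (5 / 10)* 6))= 0.33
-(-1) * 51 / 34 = 1.50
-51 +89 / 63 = -3124 / 63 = -49.59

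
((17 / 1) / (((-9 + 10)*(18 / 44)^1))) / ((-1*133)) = -374 / 1197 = -0.31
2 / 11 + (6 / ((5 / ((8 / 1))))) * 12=6346 / 55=115.38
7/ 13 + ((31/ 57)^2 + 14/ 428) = 7836163/ 9038718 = 0.87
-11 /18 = -0.61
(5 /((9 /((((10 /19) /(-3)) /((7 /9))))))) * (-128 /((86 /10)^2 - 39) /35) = 16000 /1220541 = 0.01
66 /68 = 33 /34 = 0.97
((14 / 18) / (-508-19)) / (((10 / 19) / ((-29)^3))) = 3243737 / 47430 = 68.39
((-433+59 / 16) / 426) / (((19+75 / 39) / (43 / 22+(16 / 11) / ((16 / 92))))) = -20270419 / 40786944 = -0.50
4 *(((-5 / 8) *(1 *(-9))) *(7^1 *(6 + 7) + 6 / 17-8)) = 63765 / 34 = 1875.44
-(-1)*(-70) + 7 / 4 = -273 / 4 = -68.25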